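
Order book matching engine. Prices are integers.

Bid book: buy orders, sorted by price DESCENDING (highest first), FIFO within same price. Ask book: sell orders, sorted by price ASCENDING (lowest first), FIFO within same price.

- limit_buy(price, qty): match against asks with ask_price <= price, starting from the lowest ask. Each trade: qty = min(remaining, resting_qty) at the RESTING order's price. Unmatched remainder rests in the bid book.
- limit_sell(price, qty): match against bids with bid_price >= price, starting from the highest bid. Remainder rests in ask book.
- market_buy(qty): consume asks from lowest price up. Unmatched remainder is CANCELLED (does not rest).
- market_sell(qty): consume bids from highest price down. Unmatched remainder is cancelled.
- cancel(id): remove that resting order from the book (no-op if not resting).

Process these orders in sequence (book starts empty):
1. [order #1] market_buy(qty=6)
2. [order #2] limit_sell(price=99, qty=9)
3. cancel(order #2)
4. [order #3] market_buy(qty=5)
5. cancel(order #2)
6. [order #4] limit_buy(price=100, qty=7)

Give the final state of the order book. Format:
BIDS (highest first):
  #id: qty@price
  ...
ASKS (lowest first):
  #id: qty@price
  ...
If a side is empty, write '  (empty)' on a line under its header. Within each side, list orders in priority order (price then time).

Answer: BIDS (highest first):
  #4: 7@100
ASKS (lowest first):
  (empty)

Derivation:
After op 1 [order #1] market_buy(qty=6): fills=none; bids=[-] asks=[-]
After op 2 [order #2] limit_sell(price=99, qty=9): fills=none; bids=[-] asks=[#2:9@99]
After op 3 cancel(order #2): fills=none; bids=[-] asks=[-]
After op 4 [order #3] market_buy(qty=5): fills=none; bids=[-] asks=[-]
After op 5 cancel(order #2): fills=none; bids=[-] asks=[-]
After op 6 [order #4] limit_buy(price=100, qty=7): fills=none; bids=[#4:7@100] asks=[-]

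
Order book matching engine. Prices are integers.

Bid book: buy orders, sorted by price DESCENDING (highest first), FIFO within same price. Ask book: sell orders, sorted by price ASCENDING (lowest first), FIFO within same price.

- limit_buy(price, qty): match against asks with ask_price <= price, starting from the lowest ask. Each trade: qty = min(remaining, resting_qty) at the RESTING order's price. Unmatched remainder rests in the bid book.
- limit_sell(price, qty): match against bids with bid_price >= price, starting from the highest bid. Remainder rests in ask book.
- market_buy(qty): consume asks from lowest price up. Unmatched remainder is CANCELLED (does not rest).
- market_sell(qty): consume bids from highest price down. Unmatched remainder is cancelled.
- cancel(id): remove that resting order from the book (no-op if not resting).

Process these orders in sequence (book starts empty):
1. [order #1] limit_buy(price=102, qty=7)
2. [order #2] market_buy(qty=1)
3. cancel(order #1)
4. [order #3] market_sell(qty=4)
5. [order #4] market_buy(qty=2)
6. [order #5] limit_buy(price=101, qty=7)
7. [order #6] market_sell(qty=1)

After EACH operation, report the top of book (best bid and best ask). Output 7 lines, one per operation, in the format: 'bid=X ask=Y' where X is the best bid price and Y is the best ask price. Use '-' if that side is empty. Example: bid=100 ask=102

After op 1 [order #1] limit_buy(price=102, qty=7): fills=none; bids=[#1:7@102] asks=[-]
After op 2 [order #2] market_buy(qty=1): fills=none; bids=[#1:7@102] asks=[-]
After op 3 cancel(order #1): fills=none; bids=[-] asks=[-]
After op 4 [order #3] market_sell(qty=4): fills=none; bids=[-] asks=[-]
After op 5 [order #4] market_buy(qty=2): fills=none; bids=[-] asks=[-]
After op 6 [order #5] limit_buy(price=101, qty=7): fills=none; bids=[#5:7@101] asks=[-]
After op 7 [order #6] market_sell(qty=1): fills=#5x#6:1@101; bids=[#5:6@101] asks=[-]

Answer: bid=102 ask=-
bid=102 ask=-
bid=- ask=-
bid=- ask=-
bid=- ask=-
bid=101 ask=-
bid=101 ask=-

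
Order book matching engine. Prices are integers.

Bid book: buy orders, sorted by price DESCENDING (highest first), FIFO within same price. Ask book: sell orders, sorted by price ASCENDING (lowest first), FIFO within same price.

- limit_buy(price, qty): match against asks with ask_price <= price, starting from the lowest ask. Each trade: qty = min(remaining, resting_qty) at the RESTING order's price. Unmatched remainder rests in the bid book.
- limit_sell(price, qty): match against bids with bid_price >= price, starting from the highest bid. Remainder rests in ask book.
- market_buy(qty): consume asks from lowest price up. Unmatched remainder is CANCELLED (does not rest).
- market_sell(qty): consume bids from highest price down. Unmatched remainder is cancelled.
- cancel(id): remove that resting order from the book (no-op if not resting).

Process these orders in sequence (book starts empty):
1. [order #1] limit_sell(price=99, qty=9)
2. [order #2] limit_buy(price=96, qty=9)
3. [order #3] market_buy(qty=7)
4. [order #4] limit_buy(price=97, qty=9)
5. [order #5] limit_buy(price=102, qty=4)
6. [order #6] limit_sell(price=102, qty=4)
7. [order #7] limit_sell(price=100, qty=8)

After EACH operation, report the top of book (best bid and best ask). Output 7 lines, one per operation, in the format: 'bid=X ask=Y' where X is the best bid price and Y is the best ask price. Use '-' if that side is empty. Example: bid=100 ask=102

Answer: bid=- ask=99
bid=96 ask=99
bid=96 ask=99
bid=97 ask=99
bid=102 ask=-
bid=97 ask=102
bid=97 ask=100

Derivation:
After op 1 [order #1] limit_sell(price=99, qty=9): fills=none; bids=[-] asks=[#1:9@99]
After op 2 [order #2] limit_buy(price=96, qty=9): fills=none; bids=[#2:9@96] asks=[#1:9@99]
After op 3 [order #3] market_buy(qty=7): fills=#3x#1:7@99; bids=[#2:9@96] asks=[#1:2@99]
After op 4 [order #4] limit_buy(price=97, qty=9): fills=none; bids=[#4:9@97 #2:9@96] asks=[#1:2@99]
After op 5 [order #5] limit_buy(price=102, qty=4): fills=#5x#1:2@99; bids=[#5:2@102 #4:9@97 #2:9@96] asks=[-]
After op 6 [order #6] limit_sell(price=102, qty=4): fills=#5x#6:2@102; bids=[#4:9@97 #2:9@96] asks=[#6:2@102]
After op 7 [order #7] limit_sell(price=100, qty=8): fills=none; bids=[#4:9@97 #2:9@96] asks=[#7:8@100 #6:2@102]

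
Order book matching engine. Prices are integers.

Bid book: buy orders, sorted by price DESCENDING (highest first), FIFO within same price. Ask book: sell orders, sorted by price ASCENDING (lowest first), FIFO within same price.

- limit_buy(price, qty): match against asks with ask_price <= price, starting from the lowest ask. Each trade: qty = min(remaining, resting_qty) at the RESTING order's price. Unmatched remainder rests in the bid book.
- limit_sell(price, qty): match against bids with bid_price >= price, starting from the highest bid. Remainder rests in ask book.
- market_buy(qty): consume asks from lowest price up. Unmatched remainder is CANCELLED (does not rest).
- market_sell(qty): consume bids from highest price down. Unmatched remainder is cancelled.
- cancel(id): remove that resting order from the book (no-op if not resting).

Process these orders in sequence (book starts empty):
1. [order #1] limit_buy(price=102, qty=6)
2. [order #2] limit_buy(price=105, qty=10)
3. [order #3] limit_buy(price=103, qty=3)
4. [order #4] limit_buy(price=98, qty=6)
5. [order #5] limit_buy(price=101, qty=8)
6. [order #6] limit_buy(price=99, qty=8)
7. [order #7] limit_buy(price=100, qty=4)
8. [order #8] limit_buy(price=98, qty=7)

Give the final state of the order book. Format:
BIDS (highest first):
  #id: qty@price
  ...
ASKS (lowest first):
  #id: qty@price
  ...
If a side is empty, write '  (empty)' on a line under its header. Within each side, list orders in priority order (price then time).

Answer: BIDS (highest first):
  #2: 10@105
  #3: 3@103
  #1: 6@102
  #5: 8@101
  #7: 4@100
  #6: 8@99
  #4: 6@98
  #8: 7@98
ASKS (lowest first):
  (empty)

Derivation:
After op 1 [order #1] limit_buy(price=102, qty=6): fills=none; bids=[#1:6@102] asks=[-]
After op 2 [order #2] limit_buy(price=105, qty=10): fills=none; bids=[#2:10@105 #1:6@102] asks=[-]
After op 3 [order #3] limit_buy(price=103, qty=3): fills=none; bids=[#2:10@105 #3:3@103 #1:6@102] asks=[-]
After op 4 [order #4] limit_buy(price=98, qty=6): fills=none; bids=[#2:10@105 #3:3@103 #1:6@102 #4:6@98] asks=[-]
After op 5 [order #5] limit_buy(price=101, qty=8): fills=none; bids=[#2:10@105 #3:3@103 #1:6@102 #5:8@101 #4:6@98] asks=[-]
After op 6 [order #6] limit_buy(price=99, qty=8): fills=none; bids=[#2:10@105 #3:3@103 #1:6@102 #5:8@101 #6:8@99 #4:6@98] asks=[-]
After op 7 [order #7] limit_buy(price=100, qty=4): fills=none; bids=[#2:10@105 #3:3@103 #1:6@102 #5:8@101 #7:4@100 #6:8@99 #4:6@98] asks=[-]
After op 8 [order #8] limit_buy(price=98, qty=7): fills=none; bids=[#2:10@105 #3:3@103 #1:6@102 #5:8@101 #7:4@100 #6:8@99 #4:6@98 #8:7@98] asks=[-]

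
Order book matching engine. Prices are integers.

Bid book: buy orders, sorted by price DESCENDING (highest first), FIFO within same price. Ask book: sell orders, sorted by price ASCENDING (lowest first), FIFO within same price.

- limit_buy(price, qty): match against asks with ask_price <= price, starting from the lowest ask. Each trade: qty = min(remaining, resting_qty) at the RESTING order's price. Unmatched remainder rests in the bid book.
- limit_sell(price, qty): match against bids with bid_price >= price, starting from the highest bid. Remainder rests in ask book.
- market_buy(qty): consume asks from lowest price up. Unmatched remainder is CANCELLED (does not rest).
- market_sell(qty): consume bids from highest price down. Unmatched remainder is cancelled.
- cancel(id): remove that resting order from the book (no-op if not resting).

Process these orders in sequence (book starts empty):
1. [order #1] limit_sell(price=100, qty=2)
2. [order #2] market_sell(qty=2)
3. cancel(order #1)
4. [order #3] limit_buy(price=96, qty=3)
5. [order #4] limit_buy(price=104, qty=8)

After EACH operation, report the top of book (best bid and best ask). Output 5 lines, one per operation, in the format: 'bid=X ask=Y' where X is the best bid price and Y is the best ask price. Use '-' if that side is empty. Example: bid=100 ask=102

Answer: bid=- ask=100
bid=- ask=100
bid=- ask=-
bid=96 ask=-
bid=104 ask=-

Derivation:
After op 1 [order #1] limit_sell(price=100, qty=2): fills=none; bids=[-] asks=[#1:2@100]
After op 2 [order #2] market_sell(qty=2): fills=none; bids=[-] asks=[#1:2@100]
After op 3 cancel(order #1): fills=none; bids=[-] asks=[-]
After op 4 [order #3] limit_buy(price=96, qty=3): fills=none; bids=[#3:3@96] asks=[-]
After op 5 [order #4] limit_buy(price=104, qty=8): fills=none; bids=[#4:8@104 #3:3@96] asks=[-]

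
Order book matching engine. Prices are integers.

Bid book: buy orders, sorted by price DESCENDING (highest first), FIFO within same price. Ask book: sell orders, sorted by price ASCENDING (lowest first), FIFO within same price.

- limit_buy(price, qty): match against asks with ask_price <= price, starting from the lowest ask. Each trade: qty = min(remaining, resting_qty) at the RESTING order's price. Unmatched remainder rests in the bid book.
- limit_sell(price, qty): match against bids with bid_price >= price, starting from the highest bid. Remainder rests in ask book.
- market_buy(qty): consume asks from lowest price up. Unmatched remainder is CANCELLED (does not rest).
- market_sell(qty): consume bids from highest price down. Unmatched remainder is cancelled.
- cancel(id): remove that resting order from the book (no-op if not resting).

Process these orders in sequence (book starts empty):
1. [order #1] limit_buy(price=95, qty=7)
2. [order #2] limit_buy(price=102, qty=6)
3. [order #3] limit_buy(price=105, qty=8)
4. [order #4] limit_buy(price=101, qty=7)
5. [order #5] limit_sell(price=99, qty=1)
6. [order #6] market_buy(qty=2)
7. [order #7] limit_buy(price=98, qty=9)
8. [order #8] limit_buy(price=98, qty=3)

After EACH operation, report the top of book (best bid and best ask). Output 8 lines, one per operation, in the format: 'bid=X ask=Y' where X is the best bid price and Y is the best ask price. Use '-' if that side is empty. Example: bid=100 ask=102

Answer: bid=95 ask=-
bid=102 ask=-
bid=105 ask=-
bid=105 ask=-
bid=105 ask=-
bid=105 ask=-
bid=105 ask=-
bid=105 ask=-

Derivation:
After op 1 [order #1] limit_buy(price=95, qty=7): fills=none; bids=[#1:7@95] asks=[-]
After op 2 [order #2] limit_buy(price=102, qty=6): fills=none; bids=[#2:6@102 #1:7@95] asks=[-]
After op 3 [order #3] limit_buy(price=105, qty=8): fills=none; bids=[#3:8@105 #2:6@102 #1:7@95] asks=[-]
After op 4 [order #4] limit_buy(price=101, qty=7): fills=none; bids=[#3:8@105 #2:6@102 #4:7@101 #1:7@95] asks=[-]
After op 5 [order #5] limit_sell(price=99, qty=1): fills=#3x#5:1@105; bids=[#3:7@105 #2:6@102 #4:7@101 #1:7@95] asks=[-]
After op 6 [order #6] market_buy(qty=2): fills=none; bids=[#3:7@105 #2:6@102 #4:7@101 #1:7@95] asks=[-]
After op 7 [order #7] limit_buy(price=98, qty=9): fills=none; bids=[#3:7@105 #2:6@102 #4:7@101 #7:9@98 #1:7@95] asks=[-]
After op 8 [order #8] limit_buy(price=98, qty=3): fills=none; bids=[#3:7@105 #2:6@102 #4:7@101 #7:9@98 #8:3@98 #1:7@95] asks=[-]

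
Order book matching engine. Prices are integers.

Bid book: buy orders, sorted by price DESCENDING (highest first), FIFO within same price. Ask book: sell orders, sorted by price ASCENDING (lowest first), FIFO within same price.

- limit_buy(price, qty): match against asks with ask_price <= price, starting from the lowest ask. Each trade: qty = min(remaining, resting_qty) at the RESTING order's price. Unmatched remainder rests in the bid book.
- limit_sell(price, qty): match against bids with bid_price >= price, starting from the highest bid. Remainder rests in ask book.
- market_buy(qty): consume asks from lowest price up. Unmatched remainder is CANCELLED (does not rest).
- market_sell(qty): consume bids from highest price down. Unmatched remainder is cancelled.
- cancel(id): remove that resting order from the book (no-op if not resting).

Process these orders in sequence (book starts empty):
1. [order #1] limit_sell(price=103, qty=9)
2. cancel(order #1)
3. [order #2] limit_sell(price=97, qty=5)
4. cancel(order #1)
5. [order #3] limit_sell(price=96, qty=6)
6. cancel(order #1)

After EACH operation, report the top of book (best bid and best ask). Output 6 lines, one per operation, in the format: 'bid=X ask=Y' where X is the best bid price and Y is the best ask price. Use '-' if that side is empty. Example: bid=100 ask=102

Answer: bid=- ask=103
bid=- ask=-
bid=- ask=97
bid=- ask=97
bid=- ask=96
bid=- ask=96

Derivation:
After op 1 [order #1] limit_sell(price=103, qty=9): fills=none; bids=[-] asks=[#1:9@103]
After op 2 cancel(order #1): fills=none; bids=[-] asks=[-]
After op 3 [order #2] limit_sell(price=97, qty=5): fills=none; bids=[-] asks=[#2:5@97]
After op 4 cancel(order #1): fills=none; bids=[-] asks=[#2:5@97]
After op 5 [order #3] limit_sell(price=96, qty=6): fills=none; bids=[-] asks=[#3:6@96 #2:5@97]
After op 6 cancel(order #1): fills=none; bids=[-] asks=[#3:6@96 #2:5@97]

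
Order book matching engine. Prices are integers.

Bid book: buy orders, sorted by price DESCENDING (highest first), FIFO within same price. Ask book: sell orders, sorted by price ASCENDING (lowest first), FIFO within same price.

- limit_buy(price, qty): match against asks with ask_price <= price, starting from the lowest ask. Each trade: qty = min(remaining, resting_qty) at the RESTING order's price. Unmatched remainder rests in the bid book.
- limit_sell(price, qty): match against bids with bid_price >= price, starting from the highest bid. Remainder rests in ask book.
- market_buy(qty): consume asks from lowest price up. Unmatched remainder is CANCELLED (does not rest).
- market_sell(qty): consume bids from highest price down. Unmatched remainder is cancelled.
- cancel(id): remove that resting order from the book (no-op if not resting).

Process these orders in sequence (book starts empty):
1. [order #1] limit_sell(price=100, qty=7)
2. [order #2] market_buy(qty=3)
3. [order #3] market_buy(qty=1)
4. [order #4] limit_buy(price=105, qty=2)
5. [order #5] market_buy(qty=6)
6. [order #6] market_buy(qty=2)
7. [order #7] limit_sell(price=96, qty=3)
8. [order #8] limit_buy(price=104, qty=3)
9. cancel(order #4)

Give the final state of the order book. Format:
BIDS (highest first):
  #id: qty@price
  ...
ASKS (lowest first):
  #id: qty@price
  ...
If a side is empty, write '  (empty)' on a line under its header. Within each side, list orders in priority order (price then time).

Answer: BIDS (highest first):
  (empty)
ASKS (lowest first):
  (empty)

Derivation:
After op 1 [order #1] limit_sell(price=100, qty=7): fills=none; bids=[-] asks=[#1:7@100]
After op 2 [order #2] market_buy(qty=3): fills=#2x#1:3@100; bids=[-] asks=[#1:4@100]
After op 3 [order #3] market_buy(qty=1): fills=#3x#1:1@100; bids=[-] asks=[#1:3@100]
After op 4 [order #4] limit_buy(price=105, qty=2): fills=#4x#1:2@100; bids=[-] asks=[#1:1@100]
After op 5 [order #5] market_buy(qty=6): fills=#5x#1:1@100; bids=[-] asks=[-]
After op 6 [order #6] market_buy(qty=2): fills=none; bids=[-] asks=[-]
After op 7 [order #7] limit_sell(price=96, qty=3): fills=none; bids=[-] asks=[#7:3@96]
After op 8 [order #8] limit_buy(price=104, qty=3): fills=#8x#7:3@96; bids=[-] asks=[-]
After op 9 cancel(order #4): fills=none; bids=[-] asks=[-]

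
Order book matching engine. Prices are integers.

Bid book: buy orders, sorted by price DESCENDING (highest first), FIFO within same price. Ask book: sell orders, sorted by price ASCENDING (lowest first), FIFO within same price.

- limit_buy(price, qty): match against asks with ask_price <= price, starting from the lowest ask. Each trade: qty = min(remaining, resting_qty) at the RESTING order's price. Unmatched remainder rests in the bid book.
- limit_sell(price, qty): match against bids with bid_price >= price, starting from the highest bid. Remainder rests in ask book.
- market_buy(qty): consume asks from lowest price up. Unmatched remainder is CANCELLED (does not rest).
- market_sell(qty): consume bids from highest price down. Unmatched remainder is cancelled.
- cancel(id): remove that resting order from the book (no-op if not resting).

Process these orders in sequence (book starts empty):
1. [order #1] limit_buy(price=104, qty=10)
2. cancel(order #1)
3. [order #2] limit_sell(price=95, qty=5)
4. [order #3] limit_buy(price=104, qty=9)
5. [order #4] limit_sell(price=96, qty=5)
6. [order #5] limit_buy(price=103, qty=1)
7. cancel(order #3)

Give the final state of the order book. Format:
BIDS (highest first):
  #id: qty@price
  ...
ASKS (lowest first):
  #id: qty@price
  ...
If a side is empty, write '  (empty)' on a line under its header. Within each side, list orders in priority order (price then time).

Answer: BIDS (highest first):
  (empty)
ASKS (lowest first):
  (empty)

Derivation:
After op 1 [order #1] limit_buy(price=104, qty=10): fills=none; bids=[#1:10@104] asks=[-]
After op 2 cancel(order #1): fills=none; bids=[-] asks=[-]
After op 3 [order #2] limit_sell(price=95, qty=5): fills=none; bids=[-] asks=[#2:5@95]
After op 4 [order #3] limit_buy(price=104, qty=9): fills=#3x#2:5@95; bids=[#3:4@104] asks=[-]
After op 5 [order #4] limit_sell(price=96, qty=5): fills=#3x#4:4@104; bids=[-] asks=[#4:1@96]
After op 6 [order #5] limit_buy(price=103, qty=1): fills=#5x#4:1@96; bids=[-] asks=[-]
After op 7 cancel(order #3): fills=none; bids=[-] asks=[-]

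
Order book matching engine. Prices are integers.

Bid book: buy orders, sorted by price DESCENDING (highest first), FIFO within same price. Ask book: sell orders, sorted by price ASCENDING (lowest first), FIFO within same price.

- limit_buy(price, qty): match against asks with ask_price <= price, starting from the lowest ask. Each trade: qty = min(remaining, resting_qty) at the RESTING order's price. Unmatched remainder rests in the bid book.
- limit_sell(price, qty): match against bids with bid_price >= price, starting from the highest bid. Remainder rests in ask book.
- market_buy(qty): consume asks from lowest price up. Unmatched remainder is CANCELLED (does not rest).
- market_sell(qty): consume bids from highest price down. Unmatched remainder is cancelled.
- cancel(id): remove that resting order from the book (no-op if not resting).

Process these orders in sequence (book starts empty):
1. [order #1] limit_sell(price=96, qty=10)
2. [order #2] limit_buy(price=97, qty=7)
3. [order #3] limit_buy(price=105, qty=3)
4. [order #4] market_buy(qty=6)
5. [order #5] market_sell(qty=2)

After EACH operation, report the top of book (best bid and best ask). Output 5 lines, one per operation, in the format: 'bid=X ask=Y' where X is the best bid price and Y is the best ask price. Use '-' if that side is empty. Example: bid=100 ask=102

After op 1 [order #1] limit_sell(price=96, qty=10): fills=none; bids=[-] asks=[#1:10@96]
After op 2 [order #2] limit_buy(price=97, qty=7): fills=#2x#1:7@96; bids=[-] asks=[#1:3@96]
After op 3 [order #3] limit_buy(price=105, qty=3): fills=#3x#1:3@96; bids=[-] asks=[-]
After op 4 [order #4] market_buy(qty=6): fills=none; bids=[-] asks=[-]
After op 5 [order #5] market_sell(qty=2): fills=none; bids=[-] asks=[-]

Answer: bid=- ask=96
bid=- ask=96
bid=- ask=-
bid=- ask=-
bid=- ask=-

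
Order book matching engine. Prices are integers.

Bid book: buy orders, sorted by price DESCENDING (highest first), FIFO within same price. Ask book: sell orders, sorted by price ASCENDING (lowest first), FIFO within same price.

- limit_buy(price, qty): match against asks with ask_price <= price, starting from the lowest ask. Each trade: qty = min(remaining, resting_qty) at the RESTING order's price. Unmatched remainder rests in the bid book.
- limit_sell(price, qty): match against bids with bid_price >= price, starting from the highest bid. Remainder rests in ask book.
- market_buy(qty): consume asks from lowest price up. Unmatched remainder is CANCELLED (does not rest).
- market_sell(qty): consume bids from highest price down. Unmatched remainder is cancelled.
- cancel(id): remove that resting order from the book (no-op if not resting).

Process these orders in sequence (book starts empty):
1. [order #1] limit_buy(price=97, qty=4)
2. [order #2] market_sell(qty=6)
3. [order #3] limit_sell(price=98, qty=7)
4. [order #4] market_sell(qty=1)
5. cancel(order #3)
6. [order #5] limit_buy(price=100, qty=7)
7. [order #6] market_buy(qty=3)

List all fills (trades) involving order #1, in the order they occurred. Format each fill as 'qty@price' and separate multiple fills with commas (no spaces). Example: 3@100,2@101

Answer: 4@97

Derivation:
After op 1 [order #1] limit_buy(price=97, qty=4): fills=none; bids=[#1:4@97] asks=[-]
After op 2 [order #2] market_sell(qty=6): fills=#1x#2:4@97; bids=[-] asks=[-]
After op 3 [order #3] limit_sell(price=98, qty=7): fills=none; bids=[-] asks=[#3:7@98]
After op 4 [order #4] market_sell(qty=1): fills=none; bids=[-] asks=[#3:7@98]
After op 5 cancel(order #3): fills=none; bids=[-] asks=[-]
After op 6 [order #5] limit_buy(price=100, qty=7): fills=none; bids=[#5:7@100] asks=[-]
After op 7 [order #6] market_buy(qty=3): fills=none; bids=[#5:7@100] asks=[-]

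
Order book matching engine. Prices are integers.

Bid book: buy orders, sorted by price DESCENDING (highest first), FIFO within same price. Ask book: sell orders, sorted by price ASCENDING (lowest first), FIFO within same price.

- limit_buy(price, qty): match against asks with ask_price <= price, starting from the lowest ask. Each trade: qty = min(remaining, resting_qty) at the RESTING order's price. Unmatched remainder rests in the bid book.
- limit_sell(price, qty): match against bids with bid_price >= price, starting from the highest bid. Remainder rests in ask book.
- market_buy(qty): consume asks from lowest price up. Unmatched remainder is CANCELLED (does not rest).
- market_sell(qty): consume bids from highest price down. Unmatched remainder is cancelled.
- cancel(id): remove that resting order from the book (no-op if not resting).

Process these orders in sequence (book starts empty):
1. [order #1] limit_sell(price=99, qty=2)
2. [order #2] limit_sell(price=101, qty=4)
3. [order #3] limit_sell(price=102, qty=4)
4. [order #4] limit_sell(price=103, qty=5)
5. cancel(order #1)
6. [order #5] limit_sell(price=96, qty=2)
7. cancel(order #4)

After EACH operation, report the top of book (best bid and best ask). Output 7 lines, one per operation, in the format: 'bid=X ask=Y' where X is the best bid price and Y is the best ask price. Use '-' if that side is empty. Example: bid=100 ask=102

After op 1 [order #1] limit_sell(price=99, qty=2): fills=none; bids=[-] asks=[#1:2@99]
After op 2 [order #2] limit_sell(price=101, qty=4): fills=none; bids=[-] asks=[#1:2@99 #2:4@101]
After op 3 [order #3] limit_sell(price=102, qty=4): fills=none; bids=[-] asks=[#1:2@99 #2:4@101 #3:4@102]
After op 4 [order #4] limit_sell(price=103, qty=5): fills=none; bids=[-] asks=[#1:2@99 #2:4@101 #3:4@102 #4:5@103]
After op 5 cancel(order #1): fills=none; bids=[-] asks=[#2:4@101 #3:4@102 #4:5@103]
After op 6 [order #5] limit_sell(price=96, qty=2): fills=none; bids=[-] asks=[#5:2@96 #2:4@101 #3:4@102 #4:5@103]
After op 7 cancel(order #4): fills=none; bids=[-] asks=[#5:2@96 #2:4@101 #3:4@102]

Answer: bid=- ask=99
bid=- ask=99
bid=- ask=99
bid=- ask=99
bid=- ask=101
bid=- ask=96
bid=- ask=96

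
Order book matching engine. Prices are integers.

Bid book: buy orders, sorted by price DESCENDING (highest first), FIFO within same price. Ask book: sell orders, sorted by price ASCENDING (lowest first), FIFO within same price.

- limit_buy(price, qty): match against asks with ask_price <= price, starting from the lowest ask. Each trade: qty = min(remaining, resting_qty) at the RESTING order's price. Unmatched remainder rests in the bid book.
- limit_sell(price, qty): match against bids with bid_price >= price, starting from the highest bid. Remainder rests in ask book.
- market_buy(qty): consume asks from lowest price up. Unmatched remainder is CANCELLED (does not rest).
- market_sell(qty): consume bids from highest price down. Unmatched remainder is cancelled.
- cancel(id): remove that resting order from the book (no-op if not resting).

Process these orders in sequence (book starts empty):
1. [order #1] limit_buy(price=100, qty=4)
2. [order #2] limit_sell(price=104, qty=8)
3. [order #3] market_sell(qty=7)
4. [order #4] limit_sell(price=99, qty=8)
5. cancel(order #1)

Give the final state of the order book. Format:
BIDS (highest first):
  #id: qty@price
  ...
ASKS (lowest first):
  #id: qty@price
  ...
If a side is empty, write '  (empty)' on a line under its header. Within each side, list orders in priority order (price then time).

After op 1 [order #1] limit_buy(price=100, qty=4): fills=none; bids=[#1:4@100] asks=[-]
After op 2 [order #2] limit_sell(price=104, qty=8): fills=none; bids=[#1:4@100] asks=[#2:8@104]
After op 3 [order #3] market_sell(qty=7): fills=#1x#3:4@100; bids=[-] asks=[#2:8@104]
After op 4 [order #4] limit_sell(price=99, qty=8): fills=none; bids=[-] asks=[#4:8@99 #2:8@104]
After op 5 cancel(order #1): fills=none; bids=[-] asks=[#4:8@99 #2:8@104]

Answer: BIDS (highest first):
  (empty)
ASKS (lowest first):
  #4: 8@99
  #2: 8@104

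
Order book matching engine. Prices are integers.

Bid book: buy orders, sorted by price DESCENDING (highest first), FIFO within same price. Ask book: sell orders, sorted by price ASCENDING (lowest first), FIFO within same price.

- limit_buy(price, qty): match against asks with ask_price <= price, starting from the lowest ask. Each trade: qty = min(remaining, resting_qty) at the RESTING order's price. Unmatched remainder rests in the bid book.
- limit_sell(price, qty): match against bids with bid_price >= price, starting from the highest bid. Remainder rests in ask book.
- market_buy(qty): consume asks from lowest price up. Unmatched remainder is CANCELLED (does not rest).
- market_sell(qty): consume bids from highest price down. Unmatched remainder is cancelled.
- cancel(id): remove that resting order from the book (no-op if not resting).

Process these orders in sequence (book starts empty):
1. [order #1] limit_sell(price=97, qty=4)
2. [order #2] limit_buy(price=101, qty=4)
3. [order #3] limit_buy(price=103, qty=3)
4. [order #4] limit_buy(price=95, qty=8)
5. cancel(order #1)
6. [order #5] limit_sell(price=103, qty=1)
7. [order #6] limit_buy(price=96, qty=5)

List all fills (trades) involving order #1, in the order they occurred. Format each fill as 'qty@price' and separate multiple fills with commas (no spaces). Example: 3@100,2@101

Answer: 4@97

Derivation:
After op 1 [order #1] limit_sell(price=97, qty=4): fills=none; bids=[-] asks=[#1:4@97]
After op 2 [order #2] limit_buy(price=101, qty=4): fills=#2x#1:4@97; bids=[-] asks=[-]
After op 3 [order #3] limit_buy(price=103, qty=3): fills=none; bids=[#3:3@103] asks=[-]
After op 4 [order #4] limit_buy(price=95, qty=8): fills=none; bids=[#3:3@103 #4:8@95] asks=[-]
After op 5 cancel(order #1): fills=none; bids=[#3:3@103 #4:8@95] asks=[-]
After op 6 [order #5] limit_sell(price=103, qty=1): fills=#3x#5:1@103; bids=[#3:2@103 #4:8@95] asks=[-]
After op 7 [order #6] limit_buy(price=96, qty=5): fills=none; bids=[#3:2@103 #6:5@96 #4:8@95] asks=[-]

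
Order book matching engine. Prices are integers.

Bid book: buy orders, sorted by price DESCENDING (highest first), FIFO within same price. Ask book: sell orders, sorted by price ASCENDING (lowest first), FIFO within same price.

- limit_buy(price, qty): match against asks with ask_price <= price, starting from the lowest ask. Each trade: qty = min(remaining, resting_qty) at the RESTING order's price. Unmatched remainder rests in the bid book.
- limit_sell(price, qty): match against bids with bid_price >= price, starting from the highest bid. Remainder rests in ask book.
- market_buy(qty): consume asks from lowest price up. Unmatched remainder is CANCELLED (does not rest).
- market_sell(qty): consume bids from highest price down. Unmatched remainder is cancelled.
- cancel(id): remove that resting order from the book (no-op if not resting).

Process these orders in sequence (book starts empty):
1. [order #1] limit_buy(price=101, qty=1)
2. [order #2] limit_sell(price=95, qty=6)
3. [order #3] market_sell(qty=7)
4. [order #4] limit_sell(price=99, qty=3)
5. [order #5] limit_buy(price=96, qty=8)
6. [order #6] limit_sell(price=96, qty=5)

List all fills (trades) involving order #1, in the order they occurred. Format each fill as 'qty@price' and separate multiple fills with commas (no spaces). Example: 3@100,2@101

After op 1 [order #1] limit_buy(price=101, qty=1): fills=none; bids=[#1:1@101] asks=[-]
After op 2 [order #2] limit_sell(price=95, qty=6): fills=#1x#2:1@101; bids=[-] asks=[#2:5@95]
After op 3 [order #3] market_sell(qty=7): fills=none; bids=[-] asks=[#2:5@95]
After op 4 [order #4] limit_sell(price=99, qty=3): fills=none; bids=[-] asks=[#2:5@95 #4:3@99]
After op 5 [order #5] limit_buy(price=96, qty=8): fills=#5x#2:5@95; bids=[#5:3@96] asks=[#4:3@99]
After op 6 [order #6] limit_sell(price=96, qty=5): fills=#5x#6:3@96; bids=[-] asks=[#6:2@96 #4:3@99]

Answer: 1@101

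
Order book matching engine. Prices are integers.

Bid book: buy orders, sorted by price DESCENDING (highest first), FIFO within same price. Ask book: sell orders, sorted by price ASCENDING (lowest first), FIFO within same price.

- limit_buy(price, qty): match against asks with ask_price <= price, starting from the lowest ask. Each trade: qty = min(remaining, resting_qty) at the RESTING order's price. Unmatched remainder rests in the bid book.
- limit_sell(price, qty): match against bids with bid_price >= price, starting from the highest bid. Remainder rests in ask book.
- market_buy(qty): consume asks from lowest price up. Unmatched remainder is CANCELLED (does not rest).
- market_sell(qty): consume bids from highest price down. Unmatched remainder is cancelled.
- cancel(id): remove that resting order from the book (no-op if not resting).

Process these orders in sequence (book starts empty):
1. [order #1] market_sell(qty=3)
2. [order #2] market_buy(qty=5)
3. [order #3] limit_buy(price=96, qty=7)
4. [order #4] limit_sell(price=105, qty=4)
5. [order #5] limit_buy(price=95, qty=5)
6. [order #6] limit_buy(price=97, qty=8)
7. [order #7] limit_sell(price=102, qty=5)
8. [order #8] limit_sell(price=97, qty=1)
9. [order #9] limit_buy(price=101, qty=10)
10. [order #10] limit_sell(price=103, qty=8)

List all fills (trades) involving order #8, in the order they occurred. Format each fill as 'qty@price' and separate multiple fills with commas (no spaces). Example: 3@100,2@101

Answer: 1@97

Derivation:
After op 1 [order #1] market_sell(qty=3): fills=none; bids=[-] asks=[-]
After op 2 [order #2] market_buy(qty=5): fills=none; bids=[-] asks=[-]
After op 3 [order #3] limit_buy(price=96, qty=7): fills=none; bids=[#3:7@96] asks=[-]
After op 4 [order #4] limit_sell(price=105, qty=4): fills=none; bids=[#3:7@96] asks=[#4:4@105]
After op 5 [order #5] limit_buy(price=95, qty=5): fills=none; bids=[#3:7@96 #5:5@95] asks=[#4:4@105]
After op 6 [order #6] limit_buy(price=97, qty=8): fills=none; bids=[#6:8@97 #3:7@96 #5:5@95] asks=[#4:4@105]
After op 7 [order #7] limit_sell(price=102, qty=5): fills=none; bids=[#6:8@97 #3:7@96 #5:5@95] asks=[#7:5@102 #4:4@105]
After op 8 [order #8] limit_sell(price=97, qty=1): fills=#6x#8:1@97; bids=[#6:7@97 #3:7@96 #5:5@95] asks=[#7:5@102 #4:4@105]
After op 9 [order #9] limit_buy(price=101, qty=10): fills=none; bids=[#9:10@101 #6:7@97 #3:7@96 #5:5@95] asks=[#7:5@102 #4:4@105]
After op 10 [order #10] limit_sell(price=103, qty=8): fills=none; bids=[#9:10@101 #6:7@97 #3:7@96 #5:5@95] asks=[#7:5@102 #10:8@103 #4:4@105]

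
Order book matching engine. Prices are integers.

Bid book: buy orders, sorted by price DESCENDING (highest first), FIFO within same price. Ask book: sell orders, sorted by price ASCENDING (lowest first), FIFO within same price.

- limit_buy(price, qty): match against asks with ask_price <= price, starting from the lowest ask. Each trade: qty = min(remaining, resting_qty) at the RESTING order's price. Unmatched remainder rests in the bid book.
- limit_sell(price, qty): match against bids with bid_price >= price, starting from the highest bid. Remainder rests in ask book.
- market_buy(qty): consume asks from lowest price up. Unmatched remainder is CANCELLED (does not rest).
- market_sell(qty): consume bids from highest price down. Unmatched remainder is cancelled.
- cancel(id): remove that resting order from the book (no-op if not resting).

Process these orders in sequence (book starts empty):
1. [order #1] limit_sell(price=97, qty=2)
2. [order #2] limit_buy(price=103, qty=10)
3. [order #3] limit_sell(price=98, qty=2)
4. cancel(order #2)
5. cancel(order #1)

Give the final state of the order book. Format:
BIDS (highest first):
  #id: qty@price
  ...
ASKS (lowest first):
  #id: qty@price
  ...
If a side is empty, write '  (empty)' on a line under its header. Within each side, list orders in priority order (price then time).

After op 1 [order #1] limit_sell(price=97, qty=2): fills=none; bids=[-] asks=[#1:2@97]
After op 2 [order #2] limit_buy(price=103, qty=10): fills=#2x#1:2@97; bids=[#2:8@103] asks=[-]
After op 3 [order #3] limit_sell(price=98, qty=2): fills=#2x#3:2@103; bids=[#2:6@103] asks=[-]
After op 4 cancel(order #2): fills=none; bids=[-] asks=[-]
After op 5 cancel(order #1): fills=none; bids=[-] asks=[-]

Answer: BIDS (highest first):
  (empty)
ASKS (lowest first):
  (empty)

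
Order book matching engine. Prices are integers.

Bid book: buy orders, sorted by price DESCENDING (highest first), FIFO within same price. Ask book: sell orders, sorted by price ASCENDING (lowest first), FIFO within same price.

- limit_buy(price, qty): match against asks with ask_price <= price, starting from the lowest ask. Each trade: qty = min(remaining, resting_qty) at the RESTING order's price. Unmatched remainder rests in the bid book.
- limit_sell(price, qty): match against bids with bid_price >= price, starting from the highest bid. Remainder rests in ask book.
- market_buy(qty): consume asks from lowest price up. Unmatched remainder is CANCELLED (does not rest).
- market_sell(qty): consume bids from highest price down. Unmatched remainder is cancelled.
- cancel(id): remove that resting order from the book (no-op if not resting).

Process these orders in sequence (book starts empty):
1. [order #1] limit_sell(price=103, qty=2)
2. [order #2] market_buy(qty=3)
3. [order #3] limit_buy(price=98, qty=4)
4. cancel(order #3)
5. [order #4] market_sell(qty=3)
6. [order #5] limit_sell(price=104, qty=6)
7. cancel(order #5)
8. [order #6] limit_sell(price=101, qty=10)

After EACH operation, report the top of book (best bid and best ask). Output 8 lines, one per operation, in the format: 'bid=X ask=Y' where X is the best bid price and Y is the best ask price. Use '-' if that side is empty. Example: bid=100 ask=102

After op 1 [order #1] limit_sell(price=103, qty=2): fills=none; bids=[-] asks=[#1:2@103]
After op 2 [order #2] market_buy(qty=3): fills=#2x#1:2@103; bids=[-] asks=[-]
After op 3 [order #3] limit_buy(price=98, qty=4): fills=none; bids=[#3:4@98] asks=[-]
After op 4 cancel(order #3): fills=none; bids=[-] asks=[-]
After op 5 [order #4] market_sell(qty=3): fills=none; bids=[-] asks=[-]
After op 6 [order #5] limit_sell(price=104, qty=6): fills=none; bids=[-] asks=[#5:6@104]
After op 7 cancel(order #5): fills=none; bids=[-] asks=[-]
After op 8 [order #6] limit_sell(price=101, qty=10): fills=none; bids=[-] asks=[#6:10@101]

Answer: bid=- ask=103
bid=- ask=-
bid=98 ask=-
bid=- ask=-
bid=- ask=-
bid=- ask=104
bid=- ask=-
bid=- ask=101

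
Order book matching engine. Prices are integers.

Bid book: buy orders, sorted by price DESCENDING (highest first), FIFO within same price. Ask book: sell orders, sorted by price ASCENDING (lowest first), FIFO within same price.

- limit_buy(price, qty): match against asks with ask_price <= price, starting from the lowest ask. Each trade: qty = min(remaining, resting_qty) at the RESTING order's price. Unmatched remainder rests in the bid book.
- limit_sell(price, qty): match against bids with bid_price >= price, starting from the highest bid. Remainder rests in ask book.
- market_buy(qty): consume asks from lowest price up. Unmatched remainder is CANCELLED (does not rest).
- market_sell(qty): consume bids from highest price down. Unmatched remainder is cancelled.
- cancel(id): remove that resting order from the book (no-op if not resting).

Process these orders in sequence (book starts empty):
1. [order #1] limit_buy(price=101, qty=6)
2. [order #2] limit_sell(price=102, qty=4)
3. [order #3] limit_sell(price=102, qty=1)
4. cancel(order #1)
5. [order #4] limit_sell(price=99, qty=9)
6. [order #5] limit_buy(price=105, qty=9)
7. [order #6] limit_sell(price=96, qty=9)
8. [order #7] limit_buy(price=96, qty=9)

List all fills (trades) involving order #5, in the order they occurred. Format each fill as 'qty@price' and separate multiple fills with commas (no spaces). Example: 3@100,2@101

Answer: 9@99

Derivation:
After op 1 [order #1] limit_buy(price=101, qty=6): fills=none; bids=[#1:6@101] asks=[-]
After op 2 [order #2] limit_sell(price=102, qty=4): fills=none; bids=[#1:6@101] asks=[#2:4@102]
After op 3 [order #3] limit_sell(price=102, qty=1): fills=none; bids=[#1:6@101] asks=[#2:4@102 #3:1@102]
After op 4 cancel(order #1): fills=none; bids=[-] asks=[#2:4@102 #3:1@102]
After op 5 [order #4] limit_sell(price=99, qty=9): fills=none; bids=[-] asks=[#4:9@99 #2:4@102 #3:1@102]
After op 6 [order #5] limit_buy(price=105, qty=9): fills=#5x#4:9@99; bids=[-] asks=[#2:4@102 #3:1@102]
After op 7 [order #6] limit_sell(price=96, qty=9): fills=none; bids=[-] asks=[#6:9@96 #2:4@102 #3:1@102]
After op 8 [order #7] limit_buy(price=96, qty=9): fills=#7x#6:9@96; bids=[-] asks=[#2:4@102 #3:1@102]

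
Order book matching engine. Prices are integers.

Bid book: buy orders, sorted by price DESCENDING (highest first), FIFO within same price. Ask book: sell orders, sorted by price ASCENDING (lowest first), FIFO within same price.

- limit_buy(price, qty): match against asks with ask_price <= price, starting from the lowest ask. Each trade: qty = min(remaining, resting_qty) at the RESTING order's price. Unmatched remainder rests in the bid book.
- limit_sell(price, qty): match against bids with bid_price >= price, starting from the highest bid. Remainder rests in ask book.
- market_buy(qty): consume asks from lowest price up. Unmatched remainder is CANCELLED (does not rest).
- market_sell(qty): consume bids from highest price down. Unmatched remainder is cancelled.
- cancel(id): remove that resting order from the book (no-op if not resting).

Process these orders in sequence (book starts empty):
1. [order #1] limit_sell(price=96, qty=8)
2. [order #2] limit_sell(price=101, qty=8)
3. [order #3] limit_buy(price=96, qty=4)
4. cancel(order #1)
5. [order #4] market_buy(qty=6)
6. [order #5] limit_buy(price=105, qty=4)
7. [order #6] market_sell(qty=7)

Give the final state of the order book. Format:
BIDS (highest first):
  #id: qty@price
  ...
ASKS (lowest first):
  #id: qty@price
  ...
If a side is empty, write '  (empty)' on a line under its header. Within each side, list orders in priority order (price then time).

Answer: BIDS (highest first):
  (empty)
ASKS (lowest first):
  (empty)

Derivation:
After op 1 [order #1] limit_sell(price=96, qty=8): fills=none; bids=[-] asks=[#1:8@96]
After op 2 [order #2] limit_sell(price=101, qty=8): fills=none; bids=[-] asks=[#1:8@96 #2:8@101]
After op 3 [order #3] limit_buy(price=96, qty=4): fills=#3x#1:4@96; bids=[-] asks=[#1:4@96 #2:8@101]
After op 4 cancel(order #1): fills=none; bids=[-] asks=[#2:8@101]
After op 5 [order #4] market_buy(qty=6): fills=#4x#2:6@101; bids=[-] asks=[#2:2@101]
After op 6 [order #5] limit_buy(price=105, qty=4): fills=#5x#2:2@101; bids=[#5:2@105] asks=[-]
After op 7 [order #6] market_sell(qty=7): fills=#5x#6:2@105; bids=[-] asks=[-]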